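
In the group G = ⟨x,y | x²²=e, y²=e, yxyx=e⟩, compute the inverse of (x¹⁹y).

The order of (x¹⁹y) is 2 (smallest k with (x¹⁹y)ᵏ = e), so (x¹⁹y)⁻¹ = (x¹⁹y)¹ = x¹⁹y.
Check: (x¹⁹y) · (x¹⁹y) → (x¹⁹y) · x¹⁹ = y;   y · y = e, giving e as required.

Answer: x¹⁹y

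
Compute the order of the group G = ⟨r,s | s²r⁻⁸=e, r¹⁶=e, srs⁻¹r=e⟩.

Enumerate words in the generators, reducing via the relations: the distinct elements are
  {e, r, s, rs, r², r³, r⁴, r⁵, r⁶, r⁷, r⁸, r⁹, r²s, r³s, r¹², r¹³, r¹¹, r¹⁰, r¹⁴, r¹⁵, r⁴s, r⁵s, r⁶s, r⁷s, s⁻¹, rs⁻¹, r²s⁻¹, r³s⁻¹, r⁴s⁻¹, r⁵s⁻¹, r⁶s⁻¹, r⁷s⁻¹}.
No further products give new elements, so |G| = 32.

Answer: 32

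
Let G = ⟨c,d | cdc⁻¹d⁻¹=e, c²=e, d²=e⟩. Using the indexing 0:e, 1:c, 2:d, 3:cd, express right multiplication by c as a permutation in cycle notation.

(0 1)(2 3)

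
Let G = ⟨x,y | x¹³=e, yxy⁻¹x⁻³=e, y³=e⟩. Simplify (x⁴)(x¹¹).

Compute (x⁴) · (x¹¹) by multiplying left to right and reducing via the relations at each step:
  (x⁴) · x¹¹ = x²

Answer: x²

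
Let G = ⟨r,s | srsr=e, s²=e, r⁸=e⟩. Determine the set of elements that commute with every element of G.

An element z ∈ Z(G) iff z commutes with every generator.
For example r⁴ is central: (r⁴)·r = r⁵ = r·(r⁴); (r⁴)·s = r⁴s = s·(r⁴).
Whereas r ∉ Z(G) since r·s = rs ≠ r⁷s = s·r.
Checking each of the 16 elements this way gives Z(G) = {e, r⁴}, of order 2.

Answer: {e, r⁴}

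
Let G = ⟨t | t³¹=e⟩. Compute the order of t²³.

Compute successive powers until reaching e:
  (t²³)¹ = t²³, (t²³)² = t¹⁵, (t²³)³ = t⁷, (t²³)⁴ = t³⁰, (t²³)⁵ = t²², (t²³)⁶ = t¹⁴, (t²³)⁷ = t⁶, (t²³)⁸ = t²⁹, (t²³)⁹ = t²¹, (t²³)¹⁰ = t¹³, (t²³)¹¹ = t⁵, (t²³)¹² = t²⁸, (t²³)¹³ = t²⁰, (t²³)¹⁴ = t¹², (t²³)¹⁵ = t⁴, (t²³)¹⁶ = t²⁷, (t²³)¹⁷ = t¹⁹, (t²³)¹⁸ = t¹¹, (t²³)¹⁹ = t³, (t²³)²⁰ = t²⁶, (t²³)²¹ = t¹⁸, (t²³)²² = t¹⁰, (t²³)²³ = t², (t²³)²⁴ = t²⁵, (t²³)²⁵ = t¹⁷, (t²³)²⁶ = t⁹, (t²³)²⁷ = t, (t²³)²⁸ = t²⁴, (t²³)²⁹ = t¹⁶, (t²³)³⁰ = t⁸, (t²³)³¹ = e.
The smallest positive k with (t²³)ᵏ = e is 31.

Answer: 31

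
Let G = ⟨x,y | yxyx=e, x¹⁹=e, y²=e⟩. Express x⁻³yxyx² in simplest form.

Multiply left to right, reducing at each step:
  (x¹⁶) · y = x¹⁶y
  (x¹⁶y) · x = x¹⁵y
  (x¹⁵y) · y = x¹⁵
  (x¹⁵) · x² = x¹⁷

Answer: x¹⁷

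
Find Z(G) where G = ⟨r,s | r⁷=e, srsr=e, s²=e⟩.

An element z ∈ Z(G) iff z commutes with every generator.
For example e is central: e·r = r = r·e; e·s = s = s·e.
Whereas r ∉ Z(G) since r·s = rs ≠ r⁶s = s·r.
Checking each of the 14 elements this way gives Z(G) = {e}, of order 1.

Answer: {e}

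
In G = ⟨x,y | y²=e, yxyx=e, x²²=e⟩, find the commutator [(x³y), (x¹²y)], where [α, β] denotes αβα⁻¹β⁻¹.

[(x³y), (x¹²y)] = (x³y)·(x¹²y)·(x³y)⁻¹·(x¹²y)⁻¹.
  (x³y) · (x¹²y) = x¹³
  (x¹³) · (x³y) = x¹⁶y
  (x¹⁶y) · (x¹²y) = x⁴

Answer: x⁴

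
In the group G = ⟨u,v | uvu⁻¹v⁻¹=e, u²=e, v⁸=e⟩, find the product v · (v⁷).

Compute v · (v⁷) by multiplying left to right and reducing via the relations at each step:
  v · v⁷ = e

Answer: e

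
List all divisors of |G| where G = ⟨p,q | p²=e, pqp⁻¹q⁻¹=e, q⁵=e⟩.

|G| = 10 = 2 · 5. By Lagrange's theorem the order of any subgroup divides 10; the divisors of 10 are 1, 2, 5, 10.

Answer: 1, 2, 5, 10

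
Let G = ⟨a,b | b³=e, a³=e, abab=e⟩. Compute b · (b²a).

Compute b · (b²a) by multiplying left to right and reducing via the relations at each step:
  b · b² = e
  e · a = a

Answer: a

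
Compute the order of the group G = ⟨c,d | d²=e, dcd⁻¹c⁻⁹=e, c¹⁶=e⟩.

Enumerate words in the generators, reducing via the relations: the distinct elements are
  {c, d, e, cd, c², c³, c⁴, c⁵, c⁶, c⁷, c⁸, c⁹, c²d, c³d, c¹², c¹³, c¹¹, c¹⁰, c¹⁴, c¹⁵, c⁴d, c⁵d, c⁶d, c⁷d, c⁸d, c⁹d, c¹²d, c¹³d, c¹¹d, c¹⁰d, c¹⁴d, c¹⁵d}.
No further products give new elements, so |G| = 32.

Answer: 32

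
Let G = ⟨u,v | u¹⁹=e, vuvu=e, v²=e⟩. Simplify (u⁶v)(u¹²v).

Compute (u⁶v) · (u¹²v) by multiplying left to right and reducing via the relations at each step:
  (u⁶v) · u¹² = u¹³v
  (u¹³v) · v = u¹³

Answer: u¹³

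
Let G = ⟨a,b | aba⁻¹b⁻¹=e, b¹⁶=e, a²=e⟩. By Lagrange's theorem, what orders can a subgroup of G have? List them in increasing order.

|G| = 32 = 2⁵. By Lagrange's theorem the order of any subgroup divides 32; the divisors of 32 are 1, 2, 4, 8, 16, 32.

Answer: 1, 2, 4, 8, 16, 32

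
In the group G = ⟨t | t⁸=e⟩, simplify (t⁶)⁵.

Compute successive powers of (t⁶), reducing at each step:
  (t⁶)²: (t⁶) · t⁶ = t⁴
  (t⁶)³: (t⁴) · t⁶ = t²
  (t⁶)⁴: (t²) · t⁶ = e
  (t⁶)⁵: e · t⁶ = t⁶

Answer: t⁶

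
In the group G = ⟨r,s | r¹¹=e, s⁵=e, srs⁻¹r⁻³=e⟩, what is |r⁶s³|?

Compute successive powers until reaching e:
  (r⁶s³)¹ = r⁶s³, (r⁶s³)² = r³s, (r⁶s³)³ = r¹⁰s⁴, (r⁶s³)⁴ = rs², (r⁶s³)⁵ = e.
The smallest positive k with (r⁶s³)ᵏ = e is 5.

Answer: 5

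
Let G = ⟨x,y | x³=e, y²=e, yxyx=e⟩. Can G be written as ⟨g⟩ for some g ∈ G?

Every cyclic group is abelian. But x·y = xy while y·x = x²y, so x·y ≠ y·x and G is not abelian. Hence G is not cyclic.

Answer: No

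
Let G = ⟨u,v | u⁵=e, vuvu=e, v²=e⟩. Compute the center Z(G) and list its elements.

An element z ∈ Z(G) iff z commutes with every generator.
For example e is central: e·u = u = u·e; e·v = v = v·e.
Whereas u ∉ Z(G) since u·v = uv ≠ u⁴v = v·u.
Checking each of the 10 elements this way gives Z(G) = {e}, of order 1.

Answer: {e}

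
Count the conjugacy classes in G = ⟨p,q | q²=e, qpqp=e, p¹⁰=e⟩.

The conjugacy classes (representative and size) are:
  [e] (size 1), [p] (size 2), [p²] (size 2), [p³] (size 2), [p⁴] (size 2), [p⁵] (size 1), [p²q] (size 5), [p³q] (size 5).
Class equation: 1 + 2 + 2 + 2 + 2 + 1 + 5 + 5 = 20 = |G|. So G has 8 conjugacy classes.

Answer: 8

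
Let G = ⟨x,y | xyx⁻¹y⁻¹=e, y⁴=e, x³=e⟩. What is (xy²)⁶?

Compute successive powers of (xy²), reducing at each step:
  (xy²)²: (xy²) · x = x²y²;   (x²y²) · y² = x²
  (xy²)³: (x²) · x = e;   e · y² = y²
  (xy²)⁴: (y²) · x = xy²;   (xy²) · y² = x
  (xy²)⁵: x · x = x²;   (x²) · y² = x²y²
  (xy²)⁶: (x²y²) · x = y²;   (y²) · y² = e

Answer: e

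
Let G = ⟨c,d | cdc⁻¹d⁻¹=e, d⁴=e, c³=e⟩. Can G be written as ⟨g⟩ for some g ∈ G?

|G| = 12. The element cd has order 12 (its powers give 12 distinct elements), so ⟨cd⟩ = G and G is cyclic.

Answer: Yes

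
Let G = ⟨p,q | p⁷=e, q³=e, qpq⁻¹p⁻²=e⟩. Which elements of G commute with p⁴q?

⟨p⁴q⟩ ⊆ C_G(p⁴q) since powers of p⁴q commute with p⁴q; so |C_G(p⁴q)| ≥ |⟨p⁴q⟩| = 3.
By orbit–stabilizer, |C_G(p⁴q)| = |G| / |conj. class of p⁴q| = 21 / 7 = 3.
The 3 elements commuting with p⁴q are {e, p⁴q, p⁵q²}.

Answer: {e, p⁴q, p⁵q²}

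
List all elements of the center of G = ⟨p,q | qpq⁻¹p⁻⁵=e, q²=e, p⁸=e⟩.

An element z ∈ Z(G) iff z commutes with every generator.
For example p² is central: (p²)·p = p³ = p·(p²); (p²)·q = p²q = q·(p²).
Whereas p ∉ Z(G) since p·q = pq ≠ p⁵q = q·p.
Checking each of the 16 elements this way gives Z(G) = {e, p², p⁴, p⁶}, of order 4.

Answer: {e, p², p⁴, p⁶}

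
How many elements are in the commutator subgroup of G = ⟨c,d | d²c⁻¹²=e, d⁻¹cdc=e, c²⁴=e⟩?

G' = [G, G] is generated by all commutators. The generator-pair commutators are: [c, d] = c².
The subgroup they normally generate is {e, c², c⁴, c⁶, c⁸, c¹⁰, c¹², c¹⁴, c¹⁶, c¹⁸, c²⁰, c²²}, of order 12.
Check: |G/G'| = 48/12 = 4 is the order of the abelianisation.

Answer: 12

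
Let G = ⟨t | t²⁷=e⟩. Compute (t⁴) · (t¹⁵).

Compute (t⁴) · (t¹⁵) by multiplying left to right and reducing via the relations at each step:
  (t⁴) · t¹⁵ = t¹⁹

Answer: t¹⁹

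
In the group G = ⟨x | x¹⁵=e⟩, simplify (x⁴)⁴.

Compute successive powers of (x⁴), reducing at each step:
  (x⁴)²: (x⁴) · x⁴ = x⁸
  (x⁴)³: (x⁸) · x⁴ = x¹²
  (x⁴)⁴: (x¹²) · x⁴ = x

Answer: x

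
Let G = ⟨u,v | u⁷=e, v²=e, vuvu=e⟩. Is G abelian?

u·v = uv but v·u = u⁶v, so u·v ≠ v·u and G is not abelian.

Answer: No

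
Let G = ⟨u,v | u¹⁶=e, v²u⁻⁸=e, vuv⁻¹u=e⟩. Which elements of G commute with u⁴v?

⟨u⁴v⟩ ⊆ C_G(u⁴v) since powers of u⁴v commute with u⁴v; so |C_G(u⁴v)| ≥ |⟨u⁴v⟩| = 4.
By orbit–stabilizer, |C_G(u⁴v)| = |G| / |conj. class of u⁴v| = 32 / 8 = 4.
The 4 elements commuting with u⁴v are {e, u⁸, u⁴v, u⁴v⁻¹}.

Answer: {e, u⁸, u⁴v, u⁴v⁻¹}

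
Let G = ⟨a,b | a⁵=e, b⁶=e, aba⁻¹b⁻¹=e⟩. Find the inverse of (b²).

The order of (b²) is 3 (smallest k with (b²)ᵏ = e), so (b²)⁻¹ = (b²)² = b⁴.
Check: (b²) · (b⁴) → (b²) · b⁴ = e, giving e as required.

Answer: b⁴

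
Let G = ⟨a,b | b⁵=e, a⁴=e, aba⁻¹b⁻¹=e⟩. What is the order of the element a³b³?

Compute successive powers until reaching e:
  (a³b³)¹ = a³b³, (a³b³)² = a²b, (a³b³)³ = ab⁴, (a³b³)⁴ = b², (a³b³)⁵ = a³, (a³b³)⁶ = a²b³, (a³b³)⁷ = ab, (a³b³)⁸ = b⁴, (a³b³)⁹ = a³b², (a³b³)¹⁰ = a², (a³b³)¹¹ = ab³, (a³b³)¹² = b, (a³b³)¹³ = a³b⁴, (a³b³)¹⁴ = a²b², (a³b³)¹⁵ = a, (a³b³)¹⁶ = b³, (a³b³)¹⁷ = a³b, (a³b³)¹⁸ = a²b⁴, (a³b³)¹⁹ = ab², (a³b³)²⁰ = e.
The smallest positive k with (a³b³)ᵏ = e is 20.

Answer: 20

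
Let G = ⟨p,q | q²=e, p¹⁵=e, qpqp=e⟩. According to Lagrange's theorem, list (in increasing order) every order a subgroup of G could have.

|G| = 30 = 2 · 3 · 5. By Lagrange's theorem the order of any subgroup divides 30; the divisors of 30 are 1, 2, 3, 5, 6, 10, 15, 30.

Answer: 1, 2, 3, 5, 6, 10, 15, 30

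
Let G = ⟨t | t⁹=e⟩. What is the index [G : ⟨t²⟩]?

First find ord(t²) by computing successive powers:
  (t²)¹ = t², (t²)² = t⁴, (t²)³ = t⁶, (t²)⁴ = t⁸, (t²)⁵ = t, (t²)⁶ = t³, (t²)⁷ = t⁵, (t²)⁸ = t⁷, (t²)⁹ = e.
So |⟨t²⟩| = ord(t²) = 9. With |G| = 9, by Lagrange [G : ⟨t²⟩] = 9/9 = 1.

Answer: 1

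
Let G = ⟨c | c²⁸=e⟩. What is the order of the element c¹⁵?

Compute successive powers until reaching e:
  (c¹⁵)¹ = c¹⁵, (c¹⁵)² = c², (c¹⁵)³ = c¹⁷, (c¹⁵)⁴ = c⁴, (c¹⁵)⁵ = c¹⁹, (c¹⁵)⁶ = c⁶, (c¹⁵)⁷ = c²¹, (c¹⁵)⁸ = c⁸, (c¹⁵)⁹ = c²³, (c¹⁵)¹⁰ = c¹⁰, (c¹⁵)¹¹ = c²⁵, (c¹⁵)¹² = c¹², (c¹⁵)¹³ = c²⁷, (c¹⁵)¹⁴ = c¹⁴, (c¹⁵)¹⁵ = c, (c¹⁵)¹⁶ = c¹⁶, (c¹⁵)¹⁷ = c³, (c¹⁵)¹⁸ = c¹⁸, (c¹⁵)¹⁹ = c⁵, (c¹⁵)²⁰ = c²⁰, (c¹⁵)²¹ = c⁷, (c¹⁵)²² = c²², (c¹⁵)²³ = c⁹, (c¹⁵)²⁴ = c²⁴, (c¹⁵)²⁵ = c¹¹, (c¹⁵)²⁶ = c²⁶, (c¹⁵)²⁷ = c¹³, (c¹⁵)²⁸ = e.
The smallest positive k with (c¹⁵)ᵏ = e is 28.

Answer: 28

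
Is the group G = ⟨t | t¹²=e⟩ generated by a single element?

|G| = 12. The element t has order 12 (its powers give 12 distinct elements), so ⟨t⟩ = G and G is cyclic.

Answer: Yes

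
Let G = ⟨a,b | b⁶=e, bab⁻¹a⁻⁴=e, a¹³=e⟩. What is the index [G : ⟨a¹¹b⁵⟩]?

First find ord(a¹¹b⁵) by computing successive powers:
  (a¹¹b⁵)¹ = a¹¹b⁵, (a¹¹b⁵)² = a⁴b⁴, (a¹¹b⁵)³ = a¹²b³, (a¹¹b⁵)⁴ = ab², (a¹¹b⁵)⁵ = a⁸b, (a¹¹b⁵)⁶ = e.
So |⟨a¹¹b⁵⟩| = ord(a¹¹b⁵) = 6. With |G| = 78, by Lagrange [G : ⟨a¹¹b⁵⟩] = 78/6 = 13.

Answer: 13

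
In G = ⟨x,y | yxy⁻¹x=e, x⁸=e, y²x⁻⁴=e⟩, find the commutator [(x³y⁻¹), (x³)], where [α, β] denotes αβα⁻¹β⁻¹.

[(x³y⁻¹), (x³)] = (x³y⁻¹)·(x³)·(x³y⁻¹)⁻¹·(x³)⁻¹.
  (x³y⁻¹) · (x³) = y⁻¹
  (y⁻¹) · (x³y) = x⁵
  (x⁵) · (x⁵) = x²

Answer: x²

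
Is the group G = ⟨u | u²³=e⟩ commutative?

G has a single generator, so G is cyclic and hence abelian.

Answer: Yes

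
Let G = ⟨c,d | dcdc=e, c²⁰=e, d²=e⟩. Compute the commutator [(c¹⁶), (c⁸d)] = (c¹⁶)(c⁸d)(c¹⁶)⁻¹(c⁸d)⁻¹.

[(c¹⁶), (c⁸d)] = (c¹⁶)·(c⁸d)·(c¹⁶)⁻¹·(c⁸d)⁻¹.
  (c¹⁶) · (c⁸d) = c⁴d
  (c⁴d) · (c⁴) = d
  d · (c⁸d) = c¹²

Answer: c¹²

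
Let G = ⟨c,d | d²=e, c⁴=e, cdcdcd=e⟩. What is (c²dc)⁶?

Compute successive powers of (c²dc), reducing at each step:
  (c²dc)²: (c²dc) · c² = c²dc³;   (c²dc³) · d = c³dc;   (c³dc) · c = c³dc²
  (c²dc)³: (c³dc²) · c² = c³d;   (c³d) · d = c³;   (c³) · c = e
  (c²dc)⁴: e · c² = c²;   (c²) · d = c²d;   (c²d) · c = c²dc
  (c²dc)⁵: (c²dc) · c² = c²dc³;   (c²dc³) · d = c³dc;   (c³dc) · c = c³dc²
  (c²dc)⁶: (c³dc²) · c² = c³d;   (c³d) · d = c³;   (c³) · c = e

Answer: e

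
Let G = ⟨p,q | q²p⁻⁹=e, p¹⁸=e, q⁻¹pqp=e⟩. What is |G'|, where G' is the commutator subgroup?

G' = [G, G] is generated by all commutators. The generator-pair commutators are: [p, q] = p².
The subgroup they normally generate is {e, p², p⁴, p⁶, p⁸, p¹⁰, p¹², p¹⁴, p¹⁶}, of order 9.
Check: |G/G'| = 36/9 = 4 is the order of the abelianisation.

Answer: 9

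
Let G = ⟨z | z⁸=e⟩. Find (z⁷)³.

Compute successive powers of (z⁷), reducing at each step:
  (z⁷)²: (z⁷) · z⁷ = z⁶
  (z⁷)³: (z⁶) · z⁷ = z⁵

Answer: z⁵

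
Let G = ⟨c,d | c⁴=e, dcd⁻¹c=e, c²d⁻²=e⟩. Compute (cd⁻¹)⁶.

Compute successive powers of (cd⁻¹), reducing at each step:
  (cd⁻¹)²: (cd⁻¹) · c = d⁻¹;   (d⁻¹) · d⁻¹ = c²
  (cd⁻¹)³: (c²) · c = c³;   (c³) · d⁻¹ = cd
  (cd⁻¹)⁴: (cd) · c = d;   d · d⁻¹ = e
  (cd⁻¹)⁵: e · c = c;   c · d⁻¹ = cd⁻¹
  (cd⁻¹)⁶: (cd⁻¹) · c = d⁻¹;   (d⁻¹) · d⁻¹ = c²

Answer: c²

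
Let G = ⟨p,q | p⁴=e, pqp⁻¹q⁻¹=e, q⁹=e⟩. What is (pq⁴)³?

Compute successive powers of (pq⁴), reducing at each step:
  (pq⁴)²: (pq⁴) · p = p²q⁴;   (p²q⁴) · q⁴ = p²q⁸
  (pq⁴)³: (p²q⁸) · p = p³q⁸;   (p³q⁸) · q⁴ = p³q³

Answer: p³q³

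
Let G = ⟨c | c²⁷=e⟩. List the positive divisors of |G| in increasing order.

|G| = 27 = 3³. By Lagrange's theorem the order of any subgroup divides 27; the divisors of 27 are 1, 3, 9, 27.

Answer: 1, 3, 9, 27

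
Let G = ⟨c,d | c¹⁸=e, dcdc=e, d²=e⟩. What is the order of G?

Enumerate words in the generators, reducing via the relations: the distinct elements are
  {c, d, e, cd, c², c³, c⁴, c⁵, c⁶, c⁷, c⁸, c⁹, c²d, c³d, c¹², c¹³, c¹¹, c¹⁰, c¹⁴, c¹⁵, c¹⁶, c¹⁷, c⁴d, c⁵d, c⁶d, c⁷d, c⁸d, c⁹d, c¹²d, c¹³d, c¹¹d, c¹⁰d, c¹⁴d, c¹⁵d, c¹⁶d, c¹⁷d}.
No further products give new elements, so |G| = 36.

Answer: 36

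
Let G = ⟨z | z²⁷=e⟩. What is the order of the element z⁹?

Compute successive powers until reaching e:
  (z⁹)¹ = z⁹, (z⁹)² = z¹⁸, (z⁹)³ = e.
The smallest positive k with (z⁹)ᵏ = e is 3.

Answer: 3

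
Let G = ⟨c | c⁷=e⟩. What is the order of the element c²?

Compute successive powers until reaching e:
  (c²)¹ = c², (c²)² = c⁴, (c²)³ = c⁶, (c²)⁴ = c, (c²)⁵ = c³, (c²)⁶ = c⁵, (c²)⁷ = e.
The smallest positive k with (c²)ᵏ = e is 7.

Answer: 7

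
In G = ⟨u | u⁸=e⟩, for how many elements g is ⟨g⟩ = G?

G is cyclic of order 8. An element generates G iff its order is 8, and a cyclic group of order 8 has exactly φ(8) = 4 such elements.

Answer: 4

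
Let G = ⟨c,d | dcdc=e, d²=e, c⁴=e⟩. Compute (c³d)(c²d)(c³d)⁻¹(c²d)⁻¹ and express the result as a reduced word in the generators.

[(c³d), (c²d)] = (c³d)·(c²d)·(c³d)⁻¹·(c²d)⁻¹.
  (c³d) · (c²d) = c
  c · (c³d) = d
  d · (c²d) = c²

Answer: c²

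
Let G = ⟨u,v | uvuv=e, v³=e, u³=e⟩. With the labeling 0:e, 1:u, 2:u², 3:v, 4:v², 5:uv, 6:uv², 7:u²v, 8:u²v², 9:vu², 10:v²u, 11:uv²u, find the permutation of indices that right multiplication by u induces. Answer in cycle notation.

(0 1 2)(3 8 9)(4 10 5)(6 11 7)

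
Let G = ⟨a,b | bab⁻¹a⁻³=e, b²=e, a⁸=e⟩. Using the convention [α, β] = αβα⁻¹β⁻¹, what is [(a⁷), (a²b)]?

[(a⁷), (a²b)] = (a⁷)·(a²b)·(a⁷)⁻¹·(a²b)⁻¹.
  (a⁷) · (a²b) = ab
  (ab) · a = a⁴b
  (a⁴b) · (a²b) = a²

Answer: a²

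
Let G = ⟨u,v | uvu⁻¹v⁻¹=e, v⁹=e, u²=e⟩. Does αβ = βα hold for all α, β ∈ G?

Each pair of generators commutes: u·v = uv = v·u. Since the generators pairwise commute, every element of G commutes with every other, so G is abelian.

Answer: Yes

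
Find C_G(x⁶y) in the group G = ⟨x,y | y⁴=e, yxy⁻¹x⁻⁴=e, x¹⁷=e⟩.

⟨x⁶y⟩ ⊆ C_G(x⁶y) since powers of x⁶y commute with x⁶y; so |C_G(x⁶y)| ≥ |⟨x⁶y⟩| = 4.
By orbit–stabilizer, |C_G(x⁶y)| = |G| / |conj. class of x⁶y| = 68 / 17 = 4.
The 4 elements commuting with x⁶y are {e, x⁶y, x⁷y³, x¹³y²}.

Answer: {e, x⁶y, x⁷y³, x¹³y²}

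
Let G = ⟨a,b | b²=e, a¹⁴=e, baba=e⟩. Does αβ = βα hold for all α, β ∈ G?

a·b = ab but b·a = a¹³b, so a·b ≠ b·a and G is not abelian.

Answer: No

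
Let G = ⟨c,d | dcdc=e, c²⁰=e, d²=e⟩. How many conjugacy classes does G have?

The conjugacy classes (representative and size) are:
  [e] (size 1), [c] (size 2), [c¹⁸] (size 2), [c³] (size 2), [c⁴] (size 2), [c¹⁵] (size 2), [c¹⁴] (size 2), [c⁷] (size 2), [c¹²] (size 2), [c¹¹] (size 2), [c¹⁰] (size 1), [c¹⁸d] (size 10), [c⁵d] (size 10).
Class equation: 1 + 2 + 2 + 2 + 2 + 2 + 2 + 2 + 2 + 2 + 1 + 10 + 10 = 40 = |G|. So G has 13 conjugacy classes.

Answer: 13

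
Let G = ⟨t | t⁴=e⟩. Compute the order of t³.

Compute successive powers until reaching e:
  (t³)¹ = t³, (t³)² = t², (t³)³ = t, (t³)⁴ = e.
The smallest positive k with (t³)ᵏ = e is 4.

Answer: 4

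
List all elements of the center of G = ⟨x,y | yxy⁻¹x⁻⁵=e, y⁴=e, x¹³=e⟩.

An element z ∈ Z(G) iff z commutes with every generator.
For example e is central: e·x = x = x·e; e·y = y = y·e.
Whereas x ∉ Z(G) since x·y = xy ≠ x⁵y = y·x.
Checking each of the 52 elements this way gives Z(G) = {e}, of order 1.

Answer: {e}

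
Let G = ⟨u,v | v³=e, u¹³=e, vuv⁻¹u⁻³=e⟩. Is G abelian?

u·v = uv but v·u = u³v, so u·v ≠ v·u and G is not abelian.

Answer: No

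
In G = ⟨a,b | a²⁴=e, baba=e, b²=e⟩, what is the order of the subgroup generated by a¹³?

|⟨a¹³⟩| equals the order of a¹³. Compute successive powers until reaching e:
  (a¹³)¹ = a¹³, (a¹³)² = a², (a¹³)³ = a¹⁵, (a¹³)⁴ = a⁴, (a¹³)⁵ = a¹⁷, (a¹³)⁶ = a⁶, (a¹³)⁷ = a¹⁹, (a¹³)⁸ = a⁸, (a¹³)⁹ = a²¹, (a¹³)¹⁰ = a¹⁰, (a¹³)¹¹ = a²³, (a¹³)¹² = a¹², (a¹³)¹³ = a, (a¹³)¹⁴ = a¹⁴, (a¹³)¹⁵ = a³, (a¹³)¹⁶ = a¹⁶, (a¹³)¹⁷ = a⁵, (a¹³)¹⁸ = a¹⁸, (a¹³)¹⁹ = a⁷, (a¹³)²⁰ = a²⁰, (a¹³)²¹ = a⁹, (a¹³)²² = a²², (a¹³)²³ = a¹¹, (a¹³)²⁴ = e.
The smallest positive k with (a¹³)ᵏ = e is 24, so |⟨a¹³⟩| = 24.

Answer: 24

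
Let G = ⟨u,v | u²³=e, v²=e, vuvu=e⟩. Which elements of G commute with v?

⟨v⟩ ⊆ C_G(v) since powers of v commute with v; so |C_G(v)| ≥ |⟨v⟩| = 2.
By orbit–stabilizer, |C_G(v)| = |G| / |conj. class of v| = 46 / 23 = 2.
The 2 elements commuting with v are {e, v}.

Answer: {e, v}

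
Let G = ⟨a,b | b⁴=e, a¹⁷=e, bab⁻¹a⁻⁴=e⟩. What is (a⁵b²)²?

Compute successive powers of (a⁵b²), reducing at each step:
  (a⁵b²)²: (a⁵b²) · a⁵ = b²;   (b²) · b² = e

Answer: e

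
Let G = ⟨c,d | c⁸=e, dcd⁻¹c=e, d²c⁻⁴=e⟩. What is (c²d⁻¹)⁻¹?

The order of (c²d⁻¹) is 4 (smallest k with (c²d⁻¹)ᵏ = e), so (c²d⁻¹)⁻¹ = (c²d⁻¹)³ = c²d.
Check: (c²d⁻¹) · (c²d) → (c²d⁻¹) · c² = d⁻¹;   (d⁻¹) · d = e, giving e as required.

Answer: c²d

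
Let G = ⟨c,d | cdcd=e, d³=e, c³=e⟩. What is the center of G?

An element z ∈ Z(G) iff z commutes with every generator.
For example e is central: e·c = c = c·e; e·d = d = d·e.
Whereas c ∉ Z(G) since c·d = cd ≠ c²d² = d·c.
Checking each of the 12 elements this way gives Z(G) = {e}, of order 1.

Answer: {e}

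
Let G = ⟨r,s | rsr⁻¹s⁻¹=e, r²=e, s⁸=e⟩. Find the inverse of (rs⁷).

The order of (rs⁷) is 8 (smallest k with (rs⁷)ᵏ = e), so (rs⁷)⁻¹ = (rs⁷)⁷ = rs.
Check: (rs⁷) · (rs) → (rs⁷) · r = s⁷;   (s⁷) · s = e, giving e as required.

Answer: rs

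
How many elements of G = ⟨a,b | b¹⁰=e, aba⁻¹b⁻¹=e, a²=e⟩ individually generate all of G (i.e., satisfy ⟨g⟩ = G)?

⟨g⟩ = G would require ord(g) = |G| = 20, but the maximum element order in G is 10 < 20. So G is not cyclic and no single element generates it: the count is 0.

Answer: 0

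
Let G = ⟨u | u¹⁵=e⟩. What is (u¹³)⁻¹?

The order of (u¹³) is 15 (smallest k with (u¹³)ᵏ = e), so (u¹³)⁻¹ = (u¹³)¹⁴ = u².
Check: (u¹³) · (u²) → (u¹³) · u² = e, giving e as required.

Answer: u²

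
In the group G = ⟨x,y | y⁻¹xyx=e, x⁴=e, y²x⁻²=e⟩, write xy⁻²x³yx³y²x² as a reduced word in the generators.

Multiply left to right, reducing at each step:
  x · y⁻² = x³
  (x³) · x³ = x²
  (x²) · y = y⁻¹
  (y⁻¹) · x³ = xy⁻¹
  (xy⁻¹) · y² = xy
  (xy) · x² = xy⁻¹

Answer: xy⁻¹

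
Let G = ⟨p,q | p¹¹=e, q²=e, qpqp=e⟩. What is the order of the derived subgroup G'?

G' = [G, G] is generated by all commutators. The generator-pair commutators are: [p, q] = p².
The subgroup they normally generate is {e, p, p², p³, p⁴, p⁵, p⁶, p⁷, p⁸, p⁹, p¹⁰}, of order 11.
Check: |G/G'| = 22/11 = 2 is the order of the abelianisation.

Answer: 11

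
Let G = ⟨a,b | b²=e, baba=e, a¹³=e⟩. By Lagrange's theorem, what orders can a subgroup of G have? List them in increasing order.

|G| = 26 = 2 · 13. By Lagrange's theorem the order of any subgroup divides 26; the divisors of 26 are 1, 2, 13, 26.

Answer: 1, 2, 13, 26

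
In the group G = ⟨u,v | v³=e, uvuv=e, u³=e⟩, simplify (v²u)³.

Compute successive powers of (v²u), reducing at each step:
  (v²u)²: (v²u) · v² = uv²u;   (uv²u) · u = u²v
  (v²u)³: (u²v) · v² = u²;   (u²) · u = e

Answer: e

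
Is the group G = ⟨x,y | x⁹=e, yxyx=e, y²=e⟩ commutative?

x·y = xy but y·x = x⁸y, so x·y ≠ y·x and G is not abelian.

Answer: No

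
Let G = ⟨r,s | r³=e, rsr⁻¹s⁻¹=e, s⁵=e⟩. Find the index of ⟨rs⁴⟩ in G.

First find ord(rs⁴) by computing successive powers:
  (rs⁴)¹ = rs⁴, (rs⁴)² = r²s³, (rs⁴)³ = s², (rs⁴)⁴ = rs, (rs⁴)⁵ = r², (rs⁴)⁶ = s⁴, (rs⁴)⁷ = rs³, (rs⁴)⁸ = r²s², (rs⁴)⁹ = s, (rs⁴)¹⁰ = r, (rs⁴)¹¹ = r²s⁴, (rs⁴)¹² = s³, (rs⁴)¹³ = rs², (rs⁴)¹⁴ = r²s, (rs⁴)¹⁵ = e.
So |⟨rs⁴⟩| = ord(rs⁴) = 15. With |G| = 15, by Lagrange [G : ⟨rs⁴⟩] = 15/15 = 1.

Answer: 1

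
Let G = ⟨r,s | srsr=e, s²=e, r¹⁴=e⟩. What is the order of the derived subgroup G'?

G' = [G, G] is generated by all commutators. The generator-pair commutators are: [r, s] = r².
The subgroup they normally generate is {e, r², r⁴, r⁶, r⁸, r¹⁰, r¹²}, of order 7.
Check: |G/G'| = 28/7 = 4 is the order of the abelianisation.

Answer: 7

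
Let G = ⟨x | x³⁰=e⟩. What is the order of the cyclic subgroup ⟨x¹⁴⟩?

|⟨x¹⁴⟩| equals the order of x¹⁴. Compute successive powers until reaching e:
  (x¹⁴)¹ = x¹⁴, (x¹⁴)² = x²⁸, (x¹⁴)³ = x¹², (x¹⁴)⁴ = x²⁶, (x¹⁴)⁵ = x¹⁰, (x¹⁴)⁶ = x²⁴, (x¹⁴)⁷ = x⁸, (x¹⁴)⁸ = x²², (x¹⁴)⁹ = x⁶, (x¹⁴)¹⁰ = x²⁰, (x¹⁴)¹¹ = x⁴, (x¹⁴)¹² = x¹⁸, (x¹⁴)¹³ = x², (x¹⁴)¹⁴ = x¹⁶, (x¹⁴)¹⁵ = e.
The smallest positive k with (x¹⁴)ᵏ = e is 15, so |⟨x¹⁴⟩| = 15.

Answer: 15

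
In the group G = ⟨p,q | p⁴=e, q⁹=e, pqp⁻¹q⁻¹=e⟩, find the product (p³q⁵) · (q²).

Compute (p³q⁵) · (q²) by multiplying left to right and reducing via the relations at each step:
  (p³q⁵) · q² = p³q⁷

Answer: p³q⁷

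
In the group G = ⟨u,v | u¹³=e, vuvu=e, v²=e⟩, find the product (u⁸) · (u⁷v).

Compute (u⁸) · (u⁷v) by multiplying left to right and reducing via the relations at each step:
  (u⁸) · u⁷ = u²
  (u²) · v = u²v

Answer: u²v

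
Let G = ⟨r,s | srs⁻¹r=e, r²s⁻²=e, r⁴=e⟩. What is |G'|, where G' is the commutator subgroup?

G' = [G, G] is generated by all commutators. The generator-pair commutators are: [r, s] = r².
The subgroup they normally generate is {e, r²}, of order 2.
Check: |G/G'| = 8/2 = 4 is the order of the abelianisation.

Answer: 2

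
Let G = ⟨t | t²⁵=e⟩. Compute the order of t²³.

Compute successive powers until reaching e:
  (t²³)¹ = t²³, (t²³)² = t²¹, (t²³)³ = t¹⁹, (t²³)⁴ = t¹⁷, (t²³)⁵ = t¹⁵, (t²³)⁶ = t¹³, (t²³)⁷ = t¹¹, (t²³)⁸ = t⁹, (t²³)⁹ = t⁷, (t²³)¹⁰ = t⁵, (t²³)¹¹ = t³, (t²³)¹² = t, (t²³)¹³ = t²⁴, (t²³)¹⁴ = t²², (t²³)¹⁵ = t²⁰, (t²³)¹⁶ = t¹⁸, (t²³)¹⁷ = t¹⁶, (t²³)¹⁸ = t¹⁴, (t²³)¹⁹ = t¹², (t²³)²⁰ = t¹⁰, (t²³)²¹ = t⁸, (t²³)²² = t⁶, (t²³)²³ = t⁴, (t²³)²⁴ = t², (t²³)²⁵ = e.
The smallest positive k with (t²³)ᵏ = e is 25.

Answer: 25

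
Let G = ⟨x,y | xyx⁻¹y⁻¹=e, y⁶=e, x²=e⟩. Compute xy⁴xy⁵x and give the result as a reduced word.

Multiply left to right, reducing at each step:
  x · y⁴ = xy⁴
  (xy⁴) · x = y⁴
  (y⁴) · y⁵ = y³
  (y³) · x = xy³

Answer: xy³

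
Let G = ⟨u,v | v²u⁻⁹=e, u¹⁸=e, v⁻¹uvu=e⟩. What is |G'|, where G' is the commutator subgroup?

G' = [G, G] is generated by all commutators. The generator-pair commutators are: [u, v] = u².
The subgroup they normally generate is {e, u², u⁴, u⁶, u⁸, u¹⁰, u¹², u¹⁴, u¹⁶}, of order 9.
Check: |G/G'| = 36/9 = 4 is the order of the abelianisation.

Answer: 9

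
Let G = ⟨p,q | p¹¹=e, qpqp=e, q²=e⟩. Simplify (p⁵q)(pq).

Compute (p⁵q) · (pq) by multiplying left to right and reducing via the relations at each step:
  (p⁵q) · p = p⁴q
  (p⁴q) · q = p⁴

Answer: p⁴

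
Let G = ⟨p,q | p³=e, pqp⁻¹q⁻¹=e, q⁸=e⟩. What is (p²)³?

Compute successive powers of (p²), reducing at each step:
  (p²)²: (p²) · p² = p
  (p²)³: p · p² = e

Answer: e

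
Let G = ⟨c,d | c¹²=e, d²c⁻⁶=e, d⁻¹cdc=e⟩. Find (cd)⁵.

Compute successive powers of (cd), reducing at each step:
  (cd)²: (cd) · c = d;   d · d = c⁶
  (cd)³: (c⁶) · c = c⁷;   (c⁷) · d = cd⁻¹
  (cd)⁴: (cd⁻¹) · c = d⁻¹;   (d⁻¹) · d = e
  (cd)⁵: e · c = c;   c · d = cd

Answer: cd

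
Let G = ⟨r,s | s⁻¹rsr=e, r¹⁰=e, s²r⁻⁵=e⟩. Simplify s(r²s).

Compute s · (r²s) by multiplying left to right and reducing via the relations at each step:
  s · r² = r³s⁻¹
  (r³s⁻¹) · s = r³

Answer: r³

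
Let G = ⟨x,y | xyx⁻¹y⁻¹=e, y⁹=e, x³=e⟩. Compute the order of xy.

Compute successive powers until reaching e:
  (xy)¹ = xy, (xy)² = x²y², (xy)³ = y³, (xy)⁴ = xy⁴, (xy)⁵ = x²y⁵, (xy)⁶ = y⁶, (xy)⁷ = xy⁷, (xy)⁸ = x²y⁸, (xy)⁹ = e.
The smallest positive k with (xy)ᵏ = e is 9.

Answer: 9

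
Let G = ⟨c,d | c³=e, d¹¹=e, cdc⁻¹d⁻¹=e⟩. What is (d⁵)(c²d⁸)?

Compute (d⁵) · (c²d⁸) by multiplying left to right and reducing via the relations at each step:
  (d⁵) · c² = c²d⁵
  (c²d⁵) · d⁸ = c²d²

Answer: c²d²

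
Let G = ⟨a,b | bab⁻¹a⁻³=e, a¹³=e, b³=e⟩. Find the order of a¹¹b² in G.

Compute successive powers until reaching e:
  (a¹¹b²)¹ = a¹¹b², (a¹¹b²)² = a⁶b, (a¹¹b²)³ = e.
The smallest positive k with (a¹¹b²)ᵏ = e is 3.

Answer: 3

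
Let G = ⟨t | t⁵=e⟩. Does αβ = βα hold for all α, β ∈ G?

G has a single generator, so G is cyclic and hence abelian.

Answer: Yes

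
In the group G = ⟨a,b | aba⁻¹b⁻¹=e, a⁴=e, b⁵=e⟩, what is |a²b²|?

Compute successive powers until reaching e:
  (a²b²)¹ = a²b², (a²b²)² = b⁴, (a²b²)³ = a²b, (a²b²)⁴ = b³, (a²b²)⁵ = a², (a²b²)⁶ = b², (a²b²)⁷ = a²b⁴, (a²b²)⁸ = b, (a²b²)⁹ = a²b³, (a²b²)¹⁰ = e.
The smallest positive k with (a²b²)ᵏ = e is 10.

Answer: 10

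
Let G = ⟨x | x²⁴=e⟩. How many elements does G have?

G is generated by a single element, so G is cyclic. The relator gives x²⁴ = e and no smaller power is forced to be e, so the 24 powers {e, x, x², x³, x⁴, x⁵, x⁶, x⁷, x⁸, x⁹, x²², x²³, x²¹, x²⁰, x¹², x¹³, x¹¹, x¹⁰, x¹⁴, x¹⁵, x¹⁶, x¹⁷, x¹⁸, x¹⁹} are distinct. Hence |G| = 24.

Answer: 24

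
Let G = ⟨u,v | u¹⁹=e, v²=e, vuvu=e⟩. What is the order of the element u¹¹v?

Compute successive powers until reaching e:
  (u¹¹v)¹ = u¹¹v, (u¹¹v)² = e.
The smallest positive k with (u¹¹v)ᵏ = e is 2.

Answer: 2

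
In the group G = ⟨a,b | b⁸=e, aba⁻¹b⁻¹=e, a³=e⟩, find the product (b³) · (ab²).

Compute (b³) · (ab²) by multiplying left to right and reducing via the relations at each step:
  (b³) · a = ab³
  (ab³) · b² = ab⁵

Answer: ab⁵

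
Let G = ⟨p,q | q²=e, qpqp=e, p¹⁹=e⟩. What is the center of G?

An element z ∈ Z(G) iff z commutes with every generator.
For example e is central: e·p = p = p·e; e·q = q = q·e.
Whereas p ∉ Z(G) since p·q = pq ≠ p¹⁸q = q·p.
Checking each of the 38 elements this way gives Z(G) = {e}, of order 1.

Answer: {e}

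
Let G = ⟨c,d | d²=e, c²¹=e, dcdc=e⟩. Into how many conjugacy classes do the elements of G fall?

The conjugacy classes (representative and size) are:
  [e] (size 1), [c²⁰] (size 2), [c²] (size 2), [c³] (size 2), [c¹⁷] (size 2), [c⁵] (size 2), [c⁶] (size 2), [c⁷] (size 2), [c⁸] (size 2), [c⁹] (size 2), [c¹⁰] (size 2), [d] (size 21).
Class equation: 1 + 2 + 2 + 2 + 2 + 2 + 2 + 2 + 2 + 2 + 2 + 21 = 42 = |G|. So G has 12 conjugacy classes.

Answer: 12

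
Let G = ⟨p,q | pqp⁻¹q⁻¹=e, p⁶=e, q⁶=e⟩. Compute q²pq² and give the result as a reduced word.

Multiply left to right, reducing at each step:
  (q²) · p = pq²
  (pq²) · q² = pq⁴

Answer: pq⁴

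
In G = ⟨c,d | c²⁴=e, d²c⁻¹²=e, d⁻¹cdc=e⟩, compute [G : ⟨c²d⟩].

First find ord(c²d) by computing successive powers:
  (c²d)¹ = c²d, (c²d)² = c¹², (c²d)³ = c²d⁻¹, (c²d)⁴ = e.
So |⟨c²d⟩| = ord(c²d) = 4. With |G| = 48, by Lagrange [G : ⟨c²d⟩] = 48/4 = 12.

Answer: 12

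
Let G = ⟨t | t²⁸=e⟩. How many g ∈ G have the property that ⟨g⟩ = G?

G is cyclic of order 28. An element generates G iff its order is 28, and a cyclic group of order 28 has exactly φ(28) = 12 such elements.

Answer: 12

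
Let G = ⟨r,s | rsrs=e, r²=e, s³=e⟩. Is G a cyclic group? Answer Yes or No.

Every cyclic group is abelian. But r·s = rs while s·r = rs², so r·s ≠ s·r and G is not abelian. Hence G is not cyclic.

Answer: No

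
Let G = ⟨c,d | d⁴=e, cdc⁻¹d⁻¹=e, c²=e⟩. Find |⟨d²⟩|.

|⟨d²⟩| equals the order of d². Compute successive powers until reaching e:
  (d²)¹ = d², (d²)² = e.
The smallest positive k with (d²)ᵏ = e is 2, so |⟨d²⟩| = 2.

Answer: 2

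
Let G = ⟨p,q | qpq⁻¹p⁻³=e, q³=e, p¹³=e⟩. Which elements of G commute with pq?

⟨pq⟩ ⊆ C_G(pq) since powers of pq commute with pq; so |C_G(pq)| ≥ |⟨pq⟩| = 3.
By orbit–stabilizer, |C_G(pq)| = |G| / |conj. class of pq| = 39 / 13 = 3.
The 3 elements commuting with pq are {e, pq, p⁴q²}.

Answer: {e, pq, p⁴q²}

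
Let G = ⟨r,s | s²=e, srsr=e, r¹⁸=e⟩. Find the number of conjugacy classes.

The conjugacy classes (representative and size) are:
  [e] (size 1), [r] (size 2), [r²] (size 2), [r³] (size 2), [r¹⁴] (size 2), [r⁵] (size 2), [r¹²] (size 2), [r⁷] (size 2), [r¹⁰] (size 2), [r⁹] (size 1), [r¹⁰s] (size 9), [rs] (size 9).
Class equation: 1 + 2 + 2 + 2 + 2 + 2 + 2 + 2 + 2 + 1 + 9 + 9 = 36 = |G|. So G has 12 conjugacy classes.

Answer: 12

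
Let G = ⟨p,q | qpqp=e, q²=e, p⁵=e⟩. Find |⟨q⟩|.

|⟨q⟩| equals the order of q. Compute successive powers until reaching e:
  q¹ = q, q² = e.
The smallest positive k with qᵏ = e is 2, so |⟨q⟩| = 2.

Answer: 2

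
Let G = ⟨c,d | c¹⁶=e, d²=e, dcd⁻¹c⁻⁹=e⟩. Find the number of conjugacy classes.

The conjugacy classes (representative and size) are:
  [e] (size 1), [c⁹] (size 2), [c²] (size 1), [c³] (size 2), [c⁴] (size 1), [c¹³] (size 2), [c⁶] (size 1), [c¹⁵] (size 2), [c⁸] (size 1), [c¹⁰] (size 1), [c¹²] (size 1), [c¹⁴] (size 1), [d] (size 2), [cd] (size 2), [c²d] (size 2), [c¹¹d] (size 2), [c⁴d] (size 2), [c¹³d] (size 2), [c¹⁴d] (size 2), [c¹⁵d] (size 2).
Class equation: 1 + 2 + 1 + 2 + 1 + 2 + 1 + 2 + 1 + 1 + 1 + 1 + 2 + 2 + 2 + 2 + 2 + 2 + 2 + 2 = 32 = |G|. So G has 20 conjugacy classes.

Answer: 20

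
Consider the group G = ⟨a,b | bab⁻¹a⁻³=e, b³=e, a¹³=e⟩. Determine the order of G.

Enumerate words in the generators, reducing via the relations: the distinct elements are
  {a, b, e, ab, a², a³, a⁴, a⁵, a⁶, a⁷, a⁸, a⁹, b², ab², a²b, a³b, a¹², a¹¹, a¹⁰, a⁴b, a⁵b, a⁶b, a⁷b, a⁸b, a⁹b, a²b², a³b², a¹²b, a¹¹b, a¹⁰b, a⁴b², a⁵b², a⁶b², a⁷b², a⁸b², a⁹b², a¹²b², a¹¹b², a¹⁰b²}.
No further products give new elements, so |G| = 39.

Answer: 39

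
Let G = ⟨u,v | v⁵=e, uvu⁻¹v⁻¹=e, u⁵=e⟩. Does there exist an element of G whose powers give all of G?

|G| = 25, but the maximum element order in G is 5 < 25. No single element generates all of G, so G is not cyclic.

Answer: No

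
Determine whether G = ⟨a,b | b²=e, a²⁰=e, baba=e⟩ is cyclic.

Every cyclic group is abelian. But a·b = ab while b·a = a¹⁹b, so a·b ≠ b·a and G is not abelian. Hence G is not cyclic.

Answer: No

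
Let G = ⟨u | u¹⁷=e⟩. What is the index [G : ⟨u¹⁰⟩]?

First find ord(u¹⁰) by computing successive powers:
  (u¹⁰)¹ = u¹⁰, (u¹⁰)² = u³, (u¹⁰)³ = u¹³, (u¹⁰)⁴ = u⁶, (u¹⁰)⁵ = u¹⁶, (u¹⁰)⁶ = u⁹, (u¹⁰)⁷ = u², (u¹⁰)⁸ = u¹², (u¹⁰)⁹ = u⁵, (u¹⁰)¹⁰ = u¹⁵, (u¹⁰)¹¹ = u⁸, (u¹⁰)¹² = u, (u¹⁰)¹³ = u¹¹, (u¹⁰)¹⁴ = u⁴, (u¹⁰)¹⁵ = u¹⁴, (u¹⁰)¹⁶ = u⁷, (u¹⁰)¹⁷ = e.
So |⟨u¹⁰⟩| = ord(u¹⁰) = 17. With |G| = 17, by Lagrange [G : ⟨u¹⁰⟩] = 17/17 = 1.

Answer: 1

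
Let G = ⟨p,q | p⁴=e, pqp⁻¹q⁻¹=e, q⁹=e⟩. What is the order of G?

Enumerate words in the generators, reducing via the relations: the distinct elements are
  {e, p, q, pq, p², p³, q², q³, q⁴, q⁵, q⁶, q⁷, q⁸, pq², pq³, pq⁴, pq⁵, pq⁶, pq⁷, pq⁸, p²q, p³q, p²q², p²q³, p²q⁴, p²q⁵, p²q⁶, p²q⁷, p²q⁸, p³q², p³q³, p³q⁴, p³q⁵, p³q⁶, p³q⁷, p³q⁸}.
No further products give new elements, so |G| = 36.

Answer: 36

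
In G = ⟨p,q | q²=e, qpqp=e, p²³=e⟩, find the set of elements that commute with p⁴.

⟨p⁴⟩ ⊆ C_G(p⁴) since powers of p⁴ commute with p⁴; so |C_G(p⁴)| ≥ |⟨p⁴⟩| = 23.
By orbit–stabilizer, |C_G(p⁴)| = |G| / |conj. class of p⁴| = 46 / 2 = 23.
The 23 elements commuting with p⁴ are {e, p, p², p³, p⁴, p⁵, p⁶, p⁷, p⁸, p⁹, p¹⁰, p¹¹, p¹², p¹³, p¹⁴, p¹⁵, p¹⁶, p¹⁷, p¹⁸, p¹⁹, p²⁰, p²¹, p²²}.

Answer: {e, p, p², p³, p⁴, p⁵, p⁶, p⁷, p⁸, p⁹, p¹⁰, p¹¹, p¹², p¹³, p¹⁴, p¹⁵, p¹⁶, p¹⁷, p¹⁸, p¹⁹, p²⁰, p²¹, p²²}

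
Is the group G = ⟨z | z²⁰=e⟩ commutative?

G has a single generator, so G is cyclic and hence abelian.

Answer: Yes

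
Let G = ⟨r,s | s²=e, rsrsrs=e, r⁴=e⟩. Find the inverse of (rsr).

The order of (rsr) is 4 (smallest k with (rsr)ᵏ = e), so (rsr)⁻¹ = (rsr)³ = r³sr³.
Check: (rsr) · (r³sr³) → (rsr) · r³ = rs;   (rs) · s = r;   r · r³ = e, giving e as required.

Answer: r³sr³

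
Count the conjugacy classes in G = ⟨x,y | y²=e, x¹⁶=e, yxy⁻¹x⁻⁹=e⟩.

The conjugacy classes (representative and size) are:
  [e] (size 1), [x⁹] (size 2), [x²] (size 1), [x³] (size 2), [x⁴] (size 1), [x¹³] (size 2), [x⁶] (size 1), [x¹⁵] (size 2), [x⁸] (size 1), [x¹⁰] (size 1), [x¹²] (size 1), [x¹⁴] (size 1), [y] (size 2), [xy] (size 2), [x²y] (size 2), [x¹¹y] (size 2), [x⁴y] (size 2), [x¹³y] (size 2), [x¹⁴y] (size 2), [x¹⁵y] (size 2).
Class equation: 1 + 2 + 1 + 2 + 1 + 2 + 1 + 2 + 1 + 1 + 1 + 1 + 2 + 2 + 2 + 2 + 2 + 2 + 2 + 2 = 32 = |G|. So G has 20 conjugacy classes.

Answer: 20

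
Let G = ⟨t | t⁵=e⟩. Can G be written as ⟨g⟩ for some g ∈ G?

|G| = 5. The element t has order 5 (its powers give 5 distinct elements), so ⟨t⟩ = G and G is cyclic.

Answer: Yes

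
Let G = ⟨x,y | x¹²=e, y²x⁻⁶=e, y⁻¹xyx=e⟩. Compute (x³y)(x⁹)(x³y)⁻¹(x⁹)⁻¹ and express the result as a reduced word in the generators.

[(x³y), (x⁹)] = (x³y)·(x⁹)·(x³y)⁻¹·(x⁹)⁻¹.
  (x³y) · (x⁹) = y⁻¹
  (y⁻¹) · (x³y⁻¹) = x³
  (x³) · (x³) = x⁶

Answer: x⁶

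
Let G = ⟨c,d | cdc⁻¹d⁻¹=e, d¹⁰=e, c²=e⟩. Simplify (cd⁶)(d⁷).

Compute (cd⁶) · (d⁷) by multiplying left to right and reducing via the relations at each step:
  (cd⁶) · d⁷ = cd³

Answer: cd³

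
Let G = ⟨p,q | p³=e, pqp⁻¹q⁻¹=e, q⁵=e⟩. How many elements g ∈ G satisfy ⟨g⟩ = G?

G is cyclic of order 15. An element generates G iff its order is 15, and a cyclic group of order 15 has exactly φ(15) = 8 such elements.

Answer: 8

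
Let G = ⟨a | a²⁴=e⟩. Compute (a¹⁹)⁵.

Compute successive powers of (a¹⁹), reducing at each step:
  (a¹⁹)²: (a¹⁹) · a¹⁹ = a¹⁴
  (a¹⁹)³: (a¹⁴) · a¹⁹ = a⁹
  (a¹⁹)⁴: (a⁹) · a¹⁹ = a⁴
  (a¹⁹)⁵: (a⁴) · a¹⁹ = a²³

Answer: a²³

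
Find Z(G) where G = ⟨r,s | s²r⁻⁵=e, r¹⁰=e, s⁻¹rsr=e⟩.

An element z ∈ Z(G) iff z commutes with every generator.
For example r⁵ is central: (r⁵)·r = r⁶ = r·(r⁵); (r⁵)·s = s⁻¹ = s·(r⁵).
Whereas r ∉ Z(G) since r·s = rs ≠ r⁴s⁻¹ = s·r.
Checking each of the 20 elements this way gives Z(G) = {e, r⁵}, of order 2.

Answer: {e, r⁵}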